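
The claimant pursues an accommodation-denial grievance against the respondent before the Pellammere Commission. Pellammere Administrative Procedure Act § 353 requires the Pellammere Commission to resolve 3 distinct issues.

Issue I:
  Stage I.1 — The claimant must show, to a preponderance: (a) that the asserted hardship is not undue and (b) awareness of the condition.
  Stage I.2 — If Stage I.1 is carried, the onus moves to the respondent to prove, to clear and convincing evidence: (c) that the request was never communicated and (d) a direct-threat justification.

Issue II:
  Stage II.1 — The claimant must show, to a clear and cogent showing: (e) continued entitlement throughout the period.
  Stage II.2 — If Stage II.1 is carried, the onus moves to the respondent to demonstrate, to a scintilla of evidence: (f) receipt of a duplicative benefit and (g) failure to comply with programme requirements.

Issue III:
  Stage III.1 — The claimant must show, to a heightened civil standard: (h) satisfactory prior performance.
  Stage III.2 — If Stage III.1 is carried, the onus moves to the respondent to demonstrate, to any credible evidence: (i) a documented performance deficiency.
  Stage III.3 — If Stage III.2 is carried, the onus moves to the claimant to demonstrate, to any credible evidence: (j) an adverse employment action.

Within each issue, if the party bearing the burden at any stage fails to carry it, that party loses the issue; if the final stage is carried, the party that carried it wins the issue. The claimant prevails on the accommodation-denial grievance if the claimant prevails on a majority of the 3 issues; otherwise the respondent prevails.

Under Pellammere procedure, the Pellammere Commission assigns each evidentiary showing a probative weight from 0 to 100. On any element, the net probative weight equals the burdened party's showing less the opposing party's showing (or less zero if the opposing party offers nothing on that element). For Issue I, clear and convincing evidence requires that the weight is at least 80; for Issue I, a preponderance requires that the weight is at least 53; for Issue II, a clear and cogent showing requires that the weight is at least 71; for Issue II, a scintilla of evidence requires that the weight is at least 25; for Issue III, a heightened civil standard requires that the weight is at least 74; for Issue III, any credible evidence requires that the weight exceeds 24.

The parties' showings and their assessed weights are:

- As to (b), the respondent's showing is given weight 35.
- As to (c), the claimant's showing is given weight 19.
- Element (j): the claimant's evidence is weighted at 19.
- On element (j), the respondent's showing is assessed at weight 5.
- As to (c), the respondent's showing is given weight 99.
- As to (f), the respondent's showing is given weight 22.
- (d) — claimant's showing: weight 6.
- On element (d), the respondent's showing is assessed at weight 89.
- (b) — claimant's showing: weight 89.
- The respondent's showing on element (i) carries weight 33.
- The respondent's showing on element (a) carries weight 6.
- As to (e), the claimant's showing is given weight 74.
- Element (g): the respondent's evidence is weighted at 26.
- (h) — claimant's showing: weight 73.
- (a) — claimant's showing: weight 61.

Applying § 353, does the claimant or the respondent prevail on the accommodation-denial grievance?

respondent

— Issue I —
At Stage I.1 the claimant must meet a preponderance (weight is at least 53): on (a) the weight is 61 less the opposing 6 gives net 55, ≥ 53, so (a) meets the standard; on (b) the weight is 89 less the opposing 35 gives net 54, ≥ 53, so (b) meets the standard.
  Stage I.1 is satisfied; the onus moves to the respondent.
At Stage I.2 the respondent must meet clear and convincing evidence (weight is at least 80): on (c) the weight is 99 less the opposing 19 gives net 80, ≥ 80, so (c) meets the standard; on (d) the weight is 89 less the opposing 6 gives net 83, which does reach 80, so (d) meets the standard.
  Stage I.2 carried; the final stage is satisfied.
With every stage satisfied, the respondent prevails on this issue.
— Issue II —
Stage II.1 (claimant, a clear and cogent showing, weight is at least 71): (e) 74 ≥ 71 — meets.
  Stage II.1 is satisfied; the onus moves to the respondent.
Stage II.2 (respondent, a scintilla of evidence, weight is at least 25): (f) 22 < 25 — fails; (g) 26 ≥ 25 — meets.
  The respondent does not carry Stage II.2.
The analysis ends at Stage II.2; the claimant prevails on this issue.
— Issue III —
Stage III.1 — burden on claimant; standard: a heightened civil standard (weight is at least 74).
    (h): 73 < 74 [not met]
  Not every element is met, so the claimant fails to carry Stage III.1.
The analysis ends at Stage III.1; the respondent prevails on this issue.
Per-issue: Issue I → respondent; Issue II → claimant; Issue III → respondent. The claimant must prevail on a majority of issues; overall, the respondent prevails.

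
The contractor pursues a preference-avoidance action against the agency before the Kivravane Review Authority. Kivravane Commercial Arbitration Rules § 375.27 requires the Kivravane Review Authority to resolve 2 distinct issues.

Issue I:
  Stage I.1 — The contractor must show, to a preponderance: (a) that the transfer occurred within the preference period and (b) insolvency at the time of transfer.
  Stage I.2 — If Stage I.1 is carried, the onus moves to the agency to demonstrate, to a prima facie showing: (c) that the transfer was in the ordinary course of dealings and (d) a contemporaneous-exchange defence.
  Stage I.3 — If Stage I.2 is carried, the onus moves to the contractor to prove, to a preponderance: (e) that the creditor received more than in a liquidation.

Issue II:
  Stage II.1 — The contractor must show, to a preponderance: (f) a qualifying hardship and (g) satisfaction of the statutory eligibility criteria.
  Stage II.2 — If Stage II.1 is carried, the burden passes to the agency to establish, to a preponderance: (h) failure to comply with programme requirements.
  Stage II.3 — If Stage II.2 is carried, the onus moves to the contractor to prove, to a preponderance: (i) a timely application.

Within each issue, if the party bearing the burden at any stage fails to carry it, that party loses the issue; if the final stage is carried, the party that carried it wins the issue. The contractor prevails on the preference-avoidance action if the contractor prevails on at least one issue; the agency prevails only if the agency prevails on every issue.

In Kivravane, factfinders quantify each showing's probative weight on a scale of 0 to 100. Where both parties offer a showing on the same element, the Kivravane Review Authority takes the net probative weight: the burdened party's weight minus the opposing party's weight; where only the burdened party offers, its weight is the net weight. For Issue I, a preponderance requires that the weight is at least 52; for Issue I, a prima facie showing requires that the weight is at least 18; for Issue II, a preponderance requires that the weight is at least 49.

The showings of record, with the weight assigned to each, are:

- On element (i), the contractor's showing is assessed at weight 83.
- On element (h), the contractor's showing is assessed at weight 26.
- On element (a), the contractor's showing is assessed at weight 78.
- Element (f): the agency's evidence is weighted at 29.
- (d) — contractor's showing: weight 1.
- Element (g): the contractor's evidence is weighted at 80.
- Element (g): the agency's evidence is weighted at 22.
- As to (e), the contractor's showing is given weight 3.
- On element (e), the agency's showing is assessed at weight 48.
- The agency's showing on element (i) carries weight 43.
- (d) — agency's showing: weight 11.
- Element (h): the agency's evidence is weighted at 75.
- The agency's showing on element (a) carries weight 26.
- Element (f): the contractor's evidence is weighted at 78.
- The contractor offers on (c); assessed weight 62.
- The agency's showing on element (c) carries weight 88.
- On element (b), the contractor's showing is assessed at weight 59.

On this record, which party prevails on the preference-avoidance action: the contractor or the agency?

— Issue I —
Stage I.1 — burden on contractor; standard: a preponderance (weight is at least 52).
    (a): 78 − 26 = 52 ≥ 52 [met]
    (b): 59 ≥ 52 [met]
  All elements met. The burden passes to the agency.
Stage I.2 — burden on agency; standard: a prima facie showing (weight is at least 18).
    (c): 88 − 62 = 26 ≥ 18 [met]
    (d): 11 − 1 = 10 < 18 [not met]
  Stage I.2 not carried; the agency fails its burden.
So the contractor prevails on this issue.
— Issue II —
Stage II.1 (contractor, a preponderance, weight is at least 49): (f) net 78−29=49 ≥ 49 — meets; (g) net 80−22=58 ≥ 49 — meets.
  Stage II.1 carried; the burden shifts to the agency.
Stage II.2 (agency, a preponderance, weight is at least 49): (h) net 75−26=49 ≥ 49 — meets.
  The agency carries Stage II.2; the contractor now bears the burden.
Stage II.3 (contractor, a preponderance, weight is at least 49): (i) net 83−43=40 < 49 — fails.
  The contractor does not carry Stage II.3.
The analysis ends at Stage II.3; the agency prevails on this issue.
Per-issue: Issue I → contractor; Issue II → agency. The contractor must prevail on at least one issue; overall, the contractor prevails.

contractor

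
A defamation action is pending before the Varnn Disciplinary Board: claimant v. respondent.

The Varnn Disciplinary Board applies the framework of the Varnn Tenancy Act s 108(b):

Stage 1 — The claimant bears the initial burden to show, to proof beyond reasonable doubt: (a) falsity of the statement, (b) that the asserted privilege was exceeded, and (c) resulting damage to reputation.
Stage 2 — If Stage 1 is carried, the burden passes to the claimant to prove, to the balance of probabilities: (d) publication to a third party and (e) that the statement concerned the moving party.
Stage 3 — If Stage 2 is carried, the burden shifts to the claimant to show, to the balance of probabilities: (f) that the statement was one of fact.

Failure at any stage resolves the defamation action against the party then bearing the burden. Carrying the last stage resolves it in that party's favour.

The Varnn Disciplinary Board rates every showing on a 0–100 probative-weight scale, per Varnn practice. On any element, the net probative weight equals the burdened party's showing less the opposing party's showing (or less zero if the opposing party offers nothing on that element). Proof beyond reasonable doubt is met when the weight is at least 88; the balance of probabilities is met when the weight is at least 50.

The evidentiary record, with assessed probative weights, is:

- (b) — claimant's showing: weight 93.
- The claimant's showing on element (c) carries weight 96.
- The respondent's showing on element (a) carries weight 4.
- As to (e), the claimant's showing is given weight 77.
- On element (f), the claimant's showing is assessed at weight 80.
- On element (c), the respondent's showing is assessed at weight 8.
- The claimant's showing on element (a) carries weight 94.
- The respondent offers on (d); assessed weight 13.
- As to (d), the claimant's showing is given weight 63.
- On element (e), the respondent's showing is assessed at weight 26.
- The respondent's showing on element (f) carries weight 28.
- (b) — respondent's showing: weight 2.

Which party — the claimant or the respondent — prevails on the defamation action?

Stage 1 (claimant, proof beyond reasonable doubt, weight is at least 88): (a) net 94−4=90 ≥ 88 — meets; (b) net 93−2=91 ≥ 88 — meets; (c) net 96−8=88 ≥ 88 — meets.
  All elements met. The claimant retains the burden for Stage 2.
Stage 2 (claimant, the balance of probabilities, weight is at least 50): (d) net 63−13=50 ≥ 50 — meets; (e) net 77−26=51 ≥ 50 — meets.
  Stage 2 carried; the burden remains with the claimant.
Stage 3 (claimant, the balance of probabilities, weight is at least 50): (f) net 80−28=52 ≥ 50 — meets.
  The claimant carries the last stage.
Every stage carried; the claimant prevails.

claimant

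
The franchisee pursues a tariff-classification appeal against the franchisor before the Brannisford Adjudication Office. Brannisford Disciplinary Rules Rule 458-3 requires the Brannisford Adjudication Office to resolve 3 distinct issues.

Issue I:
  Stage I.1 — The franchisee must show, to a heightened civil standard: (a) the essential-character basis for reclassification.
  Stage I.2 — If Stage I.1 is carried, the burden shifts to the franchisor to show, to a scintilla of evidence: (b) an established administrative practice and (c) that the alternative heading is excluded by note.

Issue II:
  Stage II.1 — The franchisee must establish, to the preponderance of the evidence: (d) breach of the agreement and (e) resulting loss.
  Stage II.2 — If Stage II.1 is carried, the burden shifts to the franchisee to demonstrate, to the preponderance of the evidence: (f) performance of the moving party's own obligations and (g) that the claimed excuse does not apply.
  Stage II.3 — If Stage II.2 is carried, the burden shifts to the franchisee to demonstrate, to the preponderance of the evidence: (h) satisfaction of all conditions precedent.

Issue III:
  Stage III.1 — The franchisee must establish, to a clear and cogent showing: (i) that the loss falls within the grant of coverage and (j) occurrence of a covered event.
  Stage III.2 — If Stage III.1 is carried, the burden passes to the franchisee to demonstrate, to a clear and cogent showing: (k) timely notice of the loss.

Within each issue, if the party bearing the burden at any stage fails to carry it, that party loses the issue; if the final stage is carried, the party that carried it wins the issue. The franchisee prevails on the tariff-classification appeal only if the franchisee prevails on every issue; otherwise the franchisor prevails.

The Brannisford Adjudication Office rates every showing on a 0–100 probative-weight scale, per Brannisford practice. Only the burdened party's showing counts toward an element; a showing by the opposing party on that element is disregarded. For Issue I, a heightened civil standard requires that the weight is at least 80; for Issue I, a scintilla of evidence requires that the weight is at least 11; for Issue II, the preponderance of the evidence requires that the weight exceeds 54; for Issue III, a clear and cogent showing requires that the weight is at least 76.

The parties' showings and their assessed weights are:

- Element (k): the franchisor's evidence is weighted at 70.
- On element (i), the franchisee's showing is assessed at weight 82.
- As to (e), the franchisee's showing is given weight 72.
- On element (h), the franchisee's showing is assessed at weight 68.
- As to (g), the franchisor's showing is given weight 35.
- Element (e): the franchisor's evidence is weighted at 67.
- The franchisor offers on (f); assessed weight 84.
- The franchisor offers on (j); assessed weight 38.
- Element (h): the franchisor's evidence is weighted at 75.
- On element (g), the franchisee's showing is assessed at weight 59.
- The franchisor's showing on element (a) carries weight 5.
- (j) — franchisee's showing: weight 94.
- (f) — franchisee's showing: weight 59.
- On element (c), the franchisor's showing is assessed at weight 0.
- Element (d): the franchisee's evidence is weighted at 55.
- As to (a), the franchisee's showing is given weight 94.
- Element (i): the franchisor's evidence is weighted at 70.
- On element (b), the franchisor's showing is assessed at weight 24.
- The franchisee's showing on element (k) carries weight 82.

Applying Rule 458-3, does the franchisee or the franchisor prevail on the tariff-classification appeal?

franchisee

— Issue I —
Stage I.1 (franchisee, a heightened civil standard, weight is at least 80): (a) 94 (franchisor's 5 disregarded) ≥ 80 — meets.
  The franchisee carries Stage I.1; the franchisor now bears the burden.
Stage I.2 (franchisor, a scintilla of evidence, weight is at least 11): (b) 24 ≥ 11 — meets; (c) 0 < 11 — fails.
  Stage I.2 not carried; the franchisor fails its burden.
So the franchisee prevails on this issue.
— Issue II —
Stage II.1 (franchisee, the preponderance of the evidence, weight exceeds 54): (d) 55 > 54 — meets; (e) 72 (franchisor's 67 disregarded) > 54 — meets.
  Stage II.1 carried; the burden remains with the franchisee.
Stage II.2 (franchisee, the preponderance of the evidence, weight exceeds 54): (f) 59 (franchisor's 84 disregarded) > 54 — meets; (g) 59 (franchisor's 35 disregarded) > 54 — meets.
  Stage II.2 carried; the burden remains with the franchisee.
Stage II.3 (franchisee, the preponderance of the evidence, weight exceeds 54): (h) 68 (franchisor's 75 disregarded) > 54 — meets.
  Stage II.3 carried; the final stage is satisfied.
With every stage satisfied, the franchisee prevails on this issue.
— Issue III —
Stage III.1 (franchisee, a clear and cogent showing, weight is at least 76): (i) 82 (franchisor's 70 disregarded) ≥ 76 — meets; (j) 94 (franchisor's 38 disregarded) ≥ 76 — meets.
  Stage III.1 carried; the burden remains with the franchisee.
Stage III.2 (franchisee, a clear and cogent showing, weight is at least 76): (k) 82 (franchisor's 70 disregarded) ≥ 76 — meets.
  The franchisee carries the last stage.
Every stage carried; the franchisee prevails on this issue.
Per-issue: Issue I → franchisee; Issue II → franchisee; Issue III → franchisee. The franchisee must prevail on every issue; overall, the franchisee prevails.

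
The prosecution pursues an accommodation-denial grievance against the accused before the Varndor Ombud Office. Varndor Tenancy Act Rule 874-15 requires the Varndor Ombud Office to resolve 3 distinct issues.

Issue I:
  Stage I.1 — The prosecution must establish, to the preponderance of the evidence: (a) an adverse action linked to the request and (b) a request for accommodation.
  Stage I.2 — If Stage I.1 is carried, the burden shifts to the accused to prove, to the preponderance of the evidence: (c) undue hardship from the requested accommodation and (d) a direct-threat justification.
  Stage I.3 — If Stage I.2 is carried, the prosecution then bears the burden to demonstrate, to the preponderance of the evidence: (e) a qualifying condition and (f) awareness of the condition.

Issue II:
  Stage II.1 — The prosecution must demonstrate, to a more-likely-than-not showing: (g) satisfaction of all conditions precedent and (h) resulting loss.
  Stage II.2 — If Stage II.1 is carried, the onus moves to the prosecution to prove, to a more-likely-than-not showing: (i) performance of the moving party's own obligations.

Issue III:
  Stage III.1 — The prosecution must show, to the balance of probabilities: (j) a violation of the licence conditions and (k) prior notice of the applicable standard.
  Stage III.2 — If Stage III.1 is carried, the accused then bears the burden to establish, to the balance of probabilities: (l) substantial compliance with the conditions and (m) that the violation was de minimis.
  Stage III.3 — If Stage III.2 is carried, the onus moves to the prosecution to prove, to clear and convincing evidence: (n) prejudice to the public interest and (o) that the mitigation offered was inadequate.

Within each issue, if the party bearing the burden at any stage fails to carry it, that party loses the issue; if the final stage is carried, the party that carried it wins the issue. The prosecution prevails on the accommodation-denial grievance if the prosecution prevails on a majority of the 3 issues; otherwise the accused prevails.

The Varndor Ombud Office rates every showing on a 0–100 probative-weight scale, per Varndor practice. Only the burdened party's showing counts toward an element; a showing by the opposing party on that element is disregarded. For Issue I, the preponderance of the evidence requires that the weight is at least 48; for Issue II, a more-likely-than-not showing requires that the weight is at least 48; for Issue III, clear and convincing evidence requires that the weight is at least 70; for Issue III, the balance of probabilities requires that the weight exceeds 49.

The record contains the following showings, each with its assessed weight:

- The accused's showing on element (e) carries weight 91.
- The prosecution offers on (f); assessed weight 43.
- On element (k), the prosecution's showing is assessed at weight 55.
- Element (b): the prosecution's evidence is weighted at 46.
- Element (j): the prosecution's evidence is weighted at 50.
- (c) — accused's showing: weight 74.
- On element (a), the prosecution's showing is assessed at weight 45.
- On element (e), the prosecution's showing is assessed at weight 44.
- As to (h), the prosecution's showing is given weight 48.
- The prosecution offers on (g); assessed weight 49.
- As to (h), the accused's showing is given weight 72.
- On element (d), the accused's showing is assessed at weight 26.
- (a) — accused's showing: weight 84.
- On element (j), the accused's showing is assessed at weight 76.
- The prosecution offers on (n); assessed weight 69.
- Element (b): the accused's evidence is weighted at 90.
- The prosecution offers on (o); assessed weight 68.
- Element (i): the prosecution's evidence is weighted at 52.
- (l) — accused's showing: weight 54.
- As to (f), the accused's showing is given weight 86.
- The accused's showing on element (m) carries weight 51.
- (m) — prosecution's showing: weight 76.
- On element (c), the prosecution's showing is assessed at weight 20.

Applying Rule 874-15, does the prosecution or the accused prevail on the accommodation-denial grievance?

— Issue I —
At Stage I.1 the prosecution must meet the preponderance of the evidence (weight is at least 48): on (a) the weight is 45 (the accused's 84 is given no effect), < 48, so (a) does not meet the standard; on (b) the weight is 46 (the accused's 90 is given no effect), < 48, so (b) does not meet the standard.
  Stage I.1 not carried; the prosecution fails its burden.
So the accused prevails on this issue.
— Issue II —
At Stage II.1 the prosecution must meet a more-likely-than-not showing (weight is at least 48): on (g) the weight is 49, which does reach 48, so (g) meets the standard; on (h) the weight is 48 (the accused's 72 is given no effect), which does reach 48, so (h) meets the standard.
  Stage II.1 is satisfied; the prosecution continues to bear the burden.
At Stage II.2 the prosecution must meet a more-likely-than-not showing (weight is at least 48): on (i) the weight is 52, which does reach 48, so (i) meets the standard.
  Stage II.2 carried; the final stage is satisfied.
All stages carried — the prosecution prevails on this issue.
— Issue III —
At Stage III.1 the prosecution must meet the balance of probabilities (weight exceeds 49): on (j) the weight is 50 (the accused's 76 is given no effect), which does exceed 49, so (j) meets the standard; on (k) the weight is 55, which does exceed 49, so (k) meets the standard.
  The prosecution carries Stage III.1; the accused now bears the burden.
At Stage III.2 the accused must meet the balance of probabilities (weight exceeds 49): on (l) the weight is 54, > 49, so (l) meets the standard; on (m) the weight is 51 (the prosecution's 76 is given no effect), which does exceed 49, so (m) meets the standard.
  All elements met. The burden passes to the prosecution.
At Stage III.3 the prosecution must meet clear and convincing evidence (weight is at least 70): on (n) the weight is 69, < 70, so (n) does not meet the standard; on (o) the weight is 68, which does not reach 70, so (o) does not meet the standard.
  Stage III.3 not carried; the prosecution fails its burden.
So the accused prevails on this issue.
Per-issue: Issue I → accused; Issue II → prosecution; Issue III → accused. The prosecution must prevail on a majority of issues; overall, the accused prevails.

accused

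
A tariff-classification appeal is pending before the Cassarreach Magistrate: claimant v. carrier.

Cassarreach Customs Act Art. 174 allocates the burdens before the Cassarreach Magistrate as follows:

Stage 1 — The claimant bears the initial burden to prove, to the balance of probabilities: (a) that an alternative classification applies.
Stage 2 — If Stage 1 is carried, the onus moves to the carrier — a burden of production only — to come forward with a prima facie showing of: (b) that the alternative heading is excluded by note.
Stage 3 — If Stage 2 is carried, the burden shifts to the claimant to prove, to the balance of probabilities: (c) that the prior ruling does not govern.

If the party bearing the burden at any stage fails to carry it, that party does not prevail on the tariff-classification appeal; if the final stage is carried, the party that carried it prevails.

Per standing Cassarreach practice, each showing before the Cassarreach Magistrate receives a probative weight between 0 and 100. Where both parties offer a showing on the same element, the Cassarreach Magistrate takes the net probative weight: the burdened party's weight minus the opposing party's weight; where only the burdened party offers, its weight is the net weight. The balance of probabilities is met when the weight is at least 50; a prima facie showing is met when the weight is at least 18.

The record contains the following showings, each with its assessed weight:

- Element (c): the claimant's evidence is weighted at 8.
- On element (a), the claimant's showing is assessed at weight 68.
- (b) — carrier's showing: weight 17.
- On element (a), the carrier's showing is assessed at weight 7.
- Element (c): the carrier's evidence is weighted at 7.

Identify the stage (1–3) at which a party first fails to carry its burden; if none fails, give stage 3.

Stage 1 (claimant, the balance of probabilities, weight is at least 50): (a) net 68−7=61 ≥ 50 — meets.
  Stage 1 is satisfied; the onus moves to the carrier.
Stage 2 (carrier, a prima facie showing, weight is at least 18): (b) 17 < 18 — fails.
  Not every element is met, so the carrier fails to carry Stage 2.
So the claimant prevails.

stage 2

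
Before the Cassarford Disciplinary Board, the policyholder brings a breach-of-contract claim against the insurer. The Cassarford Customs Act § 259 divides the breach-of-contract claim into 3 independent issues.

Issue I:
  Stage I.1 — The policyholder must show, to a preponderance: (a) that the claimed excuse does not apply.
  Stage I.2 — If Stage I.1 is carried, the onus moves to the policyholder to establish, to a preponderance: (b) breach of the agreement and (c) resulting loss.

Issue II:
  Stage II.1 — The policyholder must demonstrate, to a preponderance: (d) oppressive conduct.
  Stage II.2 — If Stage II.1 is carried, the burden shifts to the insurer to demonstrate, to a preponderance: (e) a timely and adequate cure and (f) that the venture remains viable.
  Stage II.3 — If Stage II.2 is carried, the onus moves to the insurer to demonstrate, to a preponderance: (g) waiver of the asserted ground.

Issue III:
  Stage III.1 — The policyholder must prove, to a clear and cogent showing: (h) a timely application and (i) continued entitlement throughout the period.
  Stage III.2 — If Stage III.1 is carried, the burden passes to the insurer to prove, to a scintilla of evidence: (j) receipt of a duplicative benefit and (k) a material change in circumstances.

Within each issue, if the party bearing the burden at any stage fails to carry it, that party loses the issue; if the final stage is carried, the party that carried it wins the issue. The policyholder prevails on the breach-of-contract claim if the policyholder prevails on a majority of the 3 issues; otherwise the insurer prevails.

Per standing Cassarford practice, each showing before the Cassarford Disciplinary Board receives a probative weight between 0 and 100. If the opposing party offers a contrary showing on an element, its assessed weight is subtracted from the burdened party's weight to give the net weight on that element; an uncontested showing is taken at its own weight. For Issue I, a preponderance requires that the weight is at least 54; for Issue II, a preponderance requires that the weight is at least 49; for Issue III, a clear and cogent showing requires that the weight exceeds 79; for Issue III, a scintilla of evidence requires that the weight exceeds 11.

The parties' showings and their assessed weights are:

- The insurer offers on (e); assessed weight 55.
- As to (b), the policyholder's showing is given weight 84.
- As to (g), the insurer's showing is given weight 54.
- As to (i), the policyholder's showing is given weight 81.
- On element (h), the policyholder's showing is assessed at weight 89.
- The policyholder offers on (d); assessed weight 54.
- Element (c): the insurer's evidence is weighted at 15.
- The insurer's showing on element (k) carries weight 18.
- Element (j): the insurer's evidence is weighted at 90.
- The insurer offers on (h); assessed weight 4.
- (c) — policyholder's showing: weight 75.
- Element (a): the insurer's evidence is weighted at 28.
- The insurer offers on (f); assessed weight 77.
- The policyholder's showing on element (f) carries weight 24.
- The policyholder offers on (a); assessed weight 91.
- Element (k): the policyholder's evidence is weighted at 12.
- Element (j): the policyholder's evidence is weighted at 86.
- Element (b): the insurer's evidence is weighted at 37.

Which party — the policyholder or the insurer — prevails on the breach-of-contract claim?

— Issue I —
Stage I.1 — burden on policyholder; standard: a preponderance (weight is at least 54).
    (a): 91 − 28 = 63 ≥ 54 [met]
  Stage I.1 is satisfied; the policyholder continues to bear the burden.
Stage I.2 — burden on policyholder; standard: a preponderance (weight is at least 54).
    (b): 84 − 37 = 47 < 54 [not met]
    (c): 75 − 15 = 60 ≥ 54 [met]
  Stage I.2 not carried; the policyholder fails its burden.
The analysis ends at Stage I.2; the insurer prevails on this issue.
— Issue II —
Stage II.1 (policyholder, a preponderance, weight is at least 49): (d) 54 ≥ 49 — meets.
  All elements met. The burden passes to the insurer.
Stage II.2 (insurer, a preponderance, weight is at least 49): (e) 55 ≥ 49 — meets; (f) net 77−24=53 ≥ 49 — meets.
  All elements met. The insurer retains the burden for Stage II.3.
Stage II.3 (insurer, a preponderance, weight is at least 49): (g) 54 ≥ 49 — meets.
  All elements met at the final stage.
With every stage satisfied, the insurer prevails on this issue.
— Issue III —
Stage III.1 — burden on policyholder; standard: a clear and cogent showing (weight exceeds 79).
    (h): 89 − 4 = 85 > 79 [met]
    (i): 81 > 79 [met]
  Stage III.1 is satisfied; the onus moves to the insurer.
Stage III.2 — burden on insurer; standard: a scintilla of evidence (weight exceeds 11).
    (j): 90 − 86 = 4 ≤ 11 [not met]
    (k): 18 − 12 = 6 ≤ 11 [not met]
  The insurer does not carry Stage III.2.
So the policyholder prevails on this issue.
Per-issue: Issue I → insurer; Issue II → insurer; Issue III → policyholder. The policyholder must prevail on a majority of issues; overall, the insurer prevails.

insurer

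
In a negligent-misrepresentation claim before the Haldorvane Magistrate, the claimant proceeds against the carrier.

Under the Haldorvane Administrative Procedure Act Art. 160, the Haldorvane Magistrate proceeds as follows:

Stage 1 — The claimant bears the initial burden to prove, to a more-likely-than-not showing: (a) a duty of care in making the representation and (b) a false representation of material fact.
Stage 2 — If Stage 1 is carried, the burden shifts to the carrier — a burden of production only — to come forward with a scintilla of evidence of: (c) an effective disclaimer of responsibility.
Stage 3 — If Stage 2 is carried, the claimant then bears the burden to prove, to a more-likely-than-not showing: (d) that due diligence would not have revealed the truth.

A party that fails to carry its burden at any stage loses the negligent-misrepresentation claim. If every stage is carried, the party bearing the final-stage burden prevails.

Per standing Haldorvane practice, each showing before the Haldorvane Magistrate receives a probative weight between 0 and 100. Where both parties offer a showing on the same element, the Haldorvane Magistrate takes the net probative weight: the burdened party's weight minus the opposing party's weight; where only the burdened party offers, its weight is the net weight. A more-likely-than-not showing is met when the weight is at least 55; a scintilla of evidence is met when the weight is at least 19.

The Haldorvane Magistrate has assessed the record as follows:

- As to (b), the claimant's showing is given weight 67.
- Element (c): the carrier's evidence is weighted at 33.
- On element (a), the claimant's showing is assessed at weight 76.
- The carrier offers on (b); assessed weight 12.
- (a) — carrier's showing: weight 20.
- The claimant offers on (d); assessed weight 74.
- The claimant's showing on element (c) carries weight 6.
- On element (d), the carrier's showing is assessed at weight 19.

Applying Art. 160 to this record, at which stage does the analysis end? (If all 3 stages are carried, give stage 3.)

stage 3

At Stage 1 the claimant must meet a more-likely-than-not showing (weight is at least 55): on (a) the weight is 76 less the opposing 20 gives net 56, ≥ 55, so (a) meets the standard; on (b) the weight is 67 less the opposing 12 gives net 55, which does reach 55, so (b) meets the standard.
  Stage 1 is satisfied; the onus moves to the carrier.
At Stage 2 the carrier must meet a scintilla of evidence (weight is at least 19): on (c) the weight is 33 less the opposing 6 gives net 27, ≥ 19, so (c) meets the standard.
  Stage 2 carried; the burden shifts to the claimant.
At Stage 3 the claimant must meet a more-likely-than-not showing (weight is at least 55): on (d) the weight is 74 less the opposing 19 gives net 55, which does reach 55, so (d) meets the standard.
  Stage 3 carried; the final stage is satisfied.
With every stage satisfied, the claimant prevails.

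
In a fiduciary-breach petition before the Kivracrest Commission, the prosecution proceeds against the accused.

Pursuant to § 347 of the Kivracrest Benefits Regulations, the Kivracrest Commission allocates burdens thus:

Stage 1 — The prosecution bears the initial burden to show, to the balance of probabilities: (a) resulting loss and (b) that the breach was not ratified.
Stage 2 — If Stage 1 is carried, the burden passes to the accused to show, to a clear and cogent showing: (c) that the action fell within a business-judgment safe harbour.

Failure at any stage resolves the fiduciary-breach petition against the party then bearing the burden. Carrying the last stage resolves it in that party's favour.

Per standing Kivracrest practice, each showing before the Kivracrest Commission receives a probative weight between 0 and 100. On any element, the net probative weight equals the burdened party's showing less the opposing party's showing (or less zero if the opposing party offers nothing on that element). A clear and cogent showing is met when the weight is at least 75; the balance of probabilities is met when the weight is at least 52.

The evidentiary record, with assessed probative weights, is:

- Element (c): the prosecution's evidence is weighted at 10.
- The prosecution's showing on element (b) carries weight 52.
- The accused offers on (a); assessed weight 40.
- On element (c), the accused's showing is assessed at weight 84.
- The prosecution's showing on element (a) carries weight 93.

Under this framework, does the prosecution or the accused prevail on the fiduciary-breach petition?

prosecution

At Stage 1 the prosecution must meet the balance of probabilities (weight is at least 52): on (a) the weight is 93 less the opposing 40 gives net 53, which does reach 52, so (a) meets the standard; on (b) the weight is 52, which does reach 52, so (b) meets the standard.
  The prosecution carries Stage 1; the accused now bears the burden.
At Stage 2 the accused must meet a clear and cogent showing (weight is at least 75): on (c) the weight is 84 less the opposing 10 gives net 74, which does not reach 75, so (c) does not meet the standard.
  Stage 2 not carried; the accused fails its burden.
The analysis ends at Stage 2; the prosecution prevails.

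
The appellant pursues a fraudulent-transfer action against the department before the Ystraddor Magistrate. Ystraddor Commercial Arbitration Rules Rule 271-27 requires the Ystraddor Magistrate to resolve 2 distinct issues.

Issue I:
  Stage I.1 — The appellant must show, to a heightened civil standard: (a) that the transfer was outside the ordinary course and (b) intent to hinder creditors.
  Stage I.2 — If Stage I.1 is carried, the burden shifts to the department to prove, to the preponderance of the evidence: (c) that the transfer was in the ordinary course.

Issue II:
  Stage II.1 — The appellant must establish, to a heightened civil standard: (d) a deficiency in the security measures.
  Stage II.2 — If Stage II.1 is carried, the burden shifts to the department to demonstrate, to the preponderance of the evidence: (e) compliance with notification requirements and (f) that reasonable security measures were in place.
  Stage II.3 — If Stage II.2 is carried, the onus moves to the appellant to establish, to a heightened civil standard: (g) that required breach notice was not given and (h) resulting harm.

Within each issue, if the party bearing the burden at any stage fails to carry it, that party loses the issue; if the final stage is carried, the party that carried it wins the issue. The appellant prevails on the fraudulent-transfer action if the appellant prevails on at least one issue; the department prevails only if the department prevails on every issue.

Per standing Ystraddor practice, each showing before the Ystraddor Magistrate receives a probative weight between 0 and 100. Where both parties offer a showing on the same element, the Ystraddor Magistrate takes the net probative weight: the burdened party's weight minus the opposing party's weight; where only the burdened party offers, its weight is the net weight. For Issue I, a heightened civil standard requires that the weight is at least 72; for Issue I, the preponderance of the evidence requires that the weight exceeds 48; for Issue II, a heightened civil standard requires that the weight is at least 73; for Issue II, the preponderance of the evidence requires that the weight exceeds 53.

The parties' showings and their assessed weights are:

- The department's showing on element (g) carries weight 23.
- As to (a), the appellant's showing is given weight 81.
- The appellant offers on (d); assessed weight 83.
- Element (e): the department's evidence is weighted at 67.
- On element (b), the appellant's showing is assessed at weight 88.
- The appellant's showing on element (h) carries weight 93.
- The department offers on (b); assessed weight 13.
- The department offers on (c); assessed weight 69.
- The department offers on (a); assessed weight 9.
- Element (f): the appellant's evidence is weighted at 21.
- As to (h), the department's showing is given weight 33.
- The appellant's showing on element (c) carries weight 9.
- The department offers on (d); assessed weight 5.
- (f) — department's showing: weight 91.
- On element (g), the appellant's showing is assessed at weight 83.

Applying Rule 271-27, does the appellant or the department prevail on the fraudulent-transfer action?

— Issue I —
Stage I.1 — burden on appellant; standard: a heightened civil standard (weight is at least 72).
    (a): 81 − 9 = 72 ≥ 72 [met]
    (b): 88 − 13 = 75 ≥ 72 [met]
  Stage I.1 is satisfied; the onus moves to the department.
Stage I.2 — burden on department; standard: the preponderance of the evidence (weight exceeds 48).
    (c): 69 − 9 = 60 > 48 [met]
  Stage I.2 carried; the final stage is satisfied.
With every stage satisfied, the department prevails on this issue.
— Issue II —
Stage II.1 (appellant, a heightened civil standard, weight is at least 73): (d) net 83−5=78 ≥ 73 — meets.
  The appellant carries Stage II.1; the department now bears the burden.
Stage II.2 (department, the preponderance of the evidence, weight exceeds 53): (e) 67 > 53 — meets; (f) net 91−21=70 > 53 — meets.
  The department carries Stage II.2; the appellant now bears the burden.
Stage II.3 (appellant, a heightened civil standard, weight is at least 73): (g) net 83−23=60 < 73 — fails; (h) net 93−33=60 < 73 — fails.
  Stage II.3 not carried; the appellant fails its burden.
The department prevails on this issue.
Per-issue: Issue I → department; Issue II → department. The appellant must prevail on at least one issue; overall, the department prevails.

department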